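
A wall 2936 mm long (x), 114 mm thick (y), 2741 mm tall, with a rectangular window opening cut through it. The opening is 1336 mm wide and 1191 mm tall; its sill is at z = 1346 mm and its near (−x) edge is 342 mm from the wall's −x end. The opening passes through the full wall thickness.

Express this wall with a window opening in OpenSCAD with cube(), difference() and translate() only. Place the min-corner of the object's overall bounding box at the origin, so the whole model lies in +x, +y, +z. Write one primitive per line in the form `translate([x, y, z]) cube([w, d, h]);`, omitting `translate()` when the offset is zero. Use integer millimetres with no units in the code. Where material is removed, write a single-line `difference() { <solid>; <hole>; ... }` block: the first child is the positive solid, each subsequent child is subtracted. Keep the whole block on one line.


difference() { cube([2936, 114, 2741]); translate([342, 0, 1346]) cube([1336, 114, 1191]); }


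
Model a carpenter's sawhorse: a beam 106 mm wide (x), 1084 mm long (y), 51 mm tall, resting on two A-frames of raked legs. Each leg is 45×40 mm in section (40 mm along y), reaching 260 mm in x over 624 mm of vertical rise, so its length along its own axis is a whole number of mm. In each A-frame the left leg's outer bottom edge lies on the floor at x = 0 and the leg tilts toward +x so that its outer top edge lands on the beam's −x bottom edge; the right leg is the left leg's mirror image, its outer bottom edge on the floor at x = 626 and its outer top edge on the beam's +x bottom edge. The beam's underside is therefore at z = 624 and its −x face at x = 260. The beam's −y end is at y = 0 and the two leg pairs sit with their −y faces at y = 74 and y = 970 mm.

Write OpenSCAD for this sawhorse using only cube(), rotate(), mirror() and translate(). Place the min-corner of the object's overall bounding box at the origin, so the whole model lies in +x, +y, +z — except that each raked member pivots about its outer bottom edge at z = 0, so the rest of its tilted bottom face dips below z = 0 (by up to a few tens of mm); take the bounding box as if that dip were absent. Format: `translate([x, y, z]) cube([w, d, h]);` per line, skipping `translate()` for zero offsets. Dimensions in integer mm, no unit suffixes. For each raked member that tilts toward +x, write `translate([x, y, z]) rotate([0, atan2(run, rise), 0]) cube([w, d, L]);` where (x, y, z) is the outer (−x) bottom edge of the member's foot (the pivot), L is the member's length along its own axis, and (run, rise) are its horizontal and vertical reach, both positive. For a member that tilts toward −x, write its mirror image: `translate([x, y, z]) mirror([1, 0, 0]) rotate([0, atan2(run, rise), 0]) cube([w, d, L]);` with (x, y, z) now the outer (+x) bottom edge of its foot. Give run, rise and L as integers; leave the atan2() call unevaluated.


translate([260, 0, 624]) cube([106, 1084, 51]);
translate([0, 74, 0]) rotate([0, atan2(260, 624), 0]) cube([45, 40, 676]);
translate([626, 74, 0]) mirror([1, 0, 0]) rotate([0, atan2(260, 624), 0]) cube([45, 40, 676]);
translate([0, 970, 0]) rotate([0, atan2(260, 624), 0]) cube([45, 40, 676]);
translate([626, 970, 0]) mirror([1, 0, 0]) rotate([0, atan2(260, 624), 0]) cube([45, 40, 676]);


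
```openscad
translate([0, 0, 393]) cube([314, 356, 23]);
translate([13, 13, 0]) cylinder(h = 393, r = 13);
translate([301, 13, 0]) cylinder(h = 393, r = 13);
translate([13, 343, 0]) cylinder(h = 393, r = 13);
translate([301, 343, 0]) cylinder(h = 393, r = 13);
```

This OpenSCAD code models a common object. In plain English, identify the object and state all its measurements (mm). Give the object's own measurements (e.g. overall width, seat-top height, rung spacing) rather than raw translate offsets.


A four-legged stool. The seat is a 314×356×23 mm slab whose top surface is at z = 416 mm; four round legs, each 26 mm in diameter, run from the floor (z = 0) to the underside of the seat, each leg's axis is inset half a diameter from the nearest pair of seat edges (so the leg's bounding box is flush with the corner).


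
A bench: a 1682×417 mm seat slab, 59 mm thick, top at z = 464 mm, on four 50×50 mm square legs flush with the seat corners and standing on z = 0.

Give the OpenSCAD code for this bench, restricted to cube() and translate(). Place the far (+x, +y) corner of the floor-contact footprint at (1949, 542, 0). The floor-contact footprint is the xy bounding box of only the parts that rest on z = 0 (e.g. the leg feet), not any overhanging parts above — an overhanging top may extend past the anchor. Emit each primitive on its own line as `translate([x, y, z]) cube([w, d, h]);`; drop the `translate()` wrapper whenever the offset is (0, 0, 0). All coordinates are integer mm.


translate([267, 125, 405]) cube([1682, 417, 59]);
translate([267, 125, 0]) cube([50, 50, 405]);
translate([267, 492, 0]) cube([50, 50, 405]);
translate([1899, 125, 0]) cube([50, 50, 405]);
translate([1899, 492, 0]) cube([50, 50, 405]);


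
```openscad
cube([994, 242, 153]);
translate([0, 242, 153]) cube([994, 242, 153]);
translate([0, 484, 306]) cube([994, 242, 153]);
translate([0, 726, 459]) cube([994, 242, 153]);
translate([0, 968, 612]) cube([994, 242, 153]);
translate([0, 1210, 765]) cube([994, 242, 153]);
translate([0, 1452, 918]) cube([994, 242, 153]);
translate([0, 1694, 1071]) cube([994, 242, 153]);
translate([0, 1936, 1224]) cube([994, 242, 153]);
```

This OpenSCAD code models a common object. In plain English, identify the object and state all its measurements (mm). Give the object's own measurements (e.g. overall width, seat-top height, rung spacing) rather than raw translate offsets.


A straight staircase of 9 solid steps. Each step is 994 mm wide (x), 242 mm deep (y, the going) and 153 mm tall (the rise). The first step rests on the floor; each subsequent step sits one going further in +y and one rise higher in +z, directly behind and above the previous step with no overlap.


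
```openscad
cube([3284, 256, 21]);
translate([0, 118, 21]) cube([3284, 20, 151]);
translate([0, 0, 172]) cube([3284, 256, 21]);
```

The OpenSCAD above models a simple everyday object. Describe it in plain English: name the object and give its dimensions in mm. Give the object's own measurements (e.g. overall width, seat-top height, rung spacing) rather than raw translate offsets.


An I-beam lying along x, 3284 mm long. Overall section height 193 mm. Two flanges 256 mm wide (y) and 21 mm thick, one on the floor and one at the top; a web 20 mm thick runs between them, centred on the flange width.


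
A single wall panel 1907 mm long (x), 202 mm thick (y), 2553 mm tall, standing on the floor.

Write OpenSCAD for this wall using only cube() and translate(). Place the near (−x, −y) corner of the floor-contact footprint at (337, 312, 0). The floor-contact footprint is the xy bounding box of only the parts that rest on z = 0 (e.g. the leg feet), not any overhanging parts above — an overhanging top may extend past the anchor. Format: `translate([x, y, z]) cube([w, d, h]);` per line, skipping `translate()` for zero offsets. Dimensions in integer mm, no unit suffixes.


translate([337, 312, 0]) cube([1907, 202, 2553]);


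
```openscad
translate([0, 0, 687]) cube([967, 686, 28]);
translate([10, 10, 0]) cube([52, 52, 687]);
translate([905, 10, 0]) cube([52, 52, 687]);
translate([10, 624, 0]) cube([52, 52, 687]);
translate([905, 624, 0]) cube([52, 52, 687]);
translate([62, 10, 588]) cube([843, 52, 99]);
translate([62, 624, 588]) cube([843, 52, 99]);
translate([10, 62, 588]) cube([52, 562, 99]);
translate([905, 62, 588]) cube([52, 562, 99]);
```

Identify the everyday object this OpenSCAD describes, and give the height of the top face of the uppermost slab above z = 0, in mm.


A table. The table height is 715 mm.

A 967×686×28 slab sits at z = 687 on four 52 mm square posts — a table. The top surface is at 687 + 28 = 715 mm.


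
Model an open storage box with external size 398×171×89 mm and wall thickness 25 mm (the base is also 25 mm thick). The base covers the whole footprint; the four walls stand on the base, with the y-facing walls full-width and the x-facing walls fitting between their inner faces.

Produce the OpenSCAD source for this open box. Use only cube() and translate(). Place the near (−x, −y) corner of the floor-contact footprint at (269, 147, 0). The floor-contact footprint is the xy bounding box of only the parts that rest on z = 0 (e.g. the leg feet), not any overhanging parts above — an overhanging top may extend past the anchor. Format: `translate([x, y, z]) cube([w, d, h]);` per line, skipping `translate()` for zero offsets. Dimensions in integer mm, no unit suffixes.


translate([269, 147, 0]) cube([398, 171, 25]);
translate([269, 147, 25]) cube([398, 25, 64]);
translate([269, 293, 25]) cube([398, 25, 64]);
translate([269, 172, 25]) cube([25, 121, 64]);
translate([642, 172, 25]) cube([25, 121, 64]);


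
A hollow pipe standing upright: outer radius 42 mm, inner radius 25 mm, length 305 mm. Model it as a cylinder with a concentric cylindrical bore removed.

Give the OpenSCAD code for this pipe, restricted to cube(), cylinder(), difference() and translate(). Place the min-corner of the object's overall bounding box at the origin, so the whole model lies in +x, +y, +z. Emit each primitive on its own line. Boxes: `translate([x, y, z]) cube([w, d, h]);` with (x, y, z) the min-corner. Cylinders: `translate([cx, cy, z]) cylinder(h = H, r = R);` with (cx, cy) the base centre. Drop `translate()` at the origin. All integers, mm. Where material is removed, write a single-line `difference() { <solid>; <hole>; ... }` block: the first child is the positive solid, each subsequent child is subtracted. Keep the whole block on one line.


difference() { translate([42, 42, 0]) cylinder(h = 305, r = 42); translate([42, 42, 0]) cylinder(h = 305, r = 25); }


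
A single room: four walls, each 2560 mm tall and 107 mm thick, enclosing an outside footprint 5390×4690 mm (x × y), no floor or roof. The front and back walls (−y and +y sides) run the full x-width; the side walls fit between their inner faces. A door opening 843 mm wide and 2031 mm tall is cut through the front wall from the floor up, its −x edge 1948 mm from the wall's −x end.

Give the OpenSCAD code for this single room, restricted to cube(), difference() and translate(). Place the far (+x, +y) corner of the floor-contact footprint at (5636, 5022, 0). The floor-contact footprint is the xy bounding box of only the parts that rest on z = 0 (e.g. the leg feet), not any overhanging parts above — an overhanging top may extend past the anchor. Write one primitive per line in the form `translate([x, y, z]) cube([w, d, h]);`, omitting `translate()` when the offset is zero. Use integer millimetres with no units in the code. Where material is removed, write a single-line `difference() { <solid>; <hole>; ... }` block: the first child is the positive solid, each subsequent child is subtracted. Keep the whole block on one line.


difference() { translate([246, 332, 0]) cube([5390, 107, 2560]); translate([2194, 332, 0]) cube([843, 107, 2031]); }
translate([246, 4915, 0]) cube([5390, 107, 2560]);
translate([246, 439, 0]) cube([107, 4476, 2560]);
translate([5529, 439, 0]) cube([107, 4476, 2560]);


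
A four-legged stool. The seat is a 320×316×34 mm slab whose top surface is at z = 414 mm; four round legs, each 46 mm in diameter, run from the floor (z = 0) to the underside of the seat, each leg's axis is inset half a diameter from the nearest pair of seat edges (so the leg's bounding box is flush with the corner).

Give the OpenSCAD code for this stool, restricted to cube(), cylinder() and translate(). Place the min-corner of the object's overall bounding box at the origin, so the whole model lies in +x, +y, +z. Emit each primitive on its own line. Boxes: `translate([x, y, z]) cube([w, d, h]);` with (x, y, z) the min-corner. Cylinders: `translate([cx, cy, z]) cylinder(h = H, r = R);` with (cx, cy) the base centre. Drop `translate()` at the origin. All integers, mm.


// leg_h = 414 - 34 = 380
translate([0, 0, 380]) cube([320, 316, 34]);
translate([23, 23, 0]) cylinder(h = 380, r = 23);
translate([297, 23, 0]) cylinder(h = 380, r = 23);
translate([23, 293, 0]) cylinder(h = 380, r = 23);
translate([297, 293, 0]) cylinder(h = 380, r = 23);


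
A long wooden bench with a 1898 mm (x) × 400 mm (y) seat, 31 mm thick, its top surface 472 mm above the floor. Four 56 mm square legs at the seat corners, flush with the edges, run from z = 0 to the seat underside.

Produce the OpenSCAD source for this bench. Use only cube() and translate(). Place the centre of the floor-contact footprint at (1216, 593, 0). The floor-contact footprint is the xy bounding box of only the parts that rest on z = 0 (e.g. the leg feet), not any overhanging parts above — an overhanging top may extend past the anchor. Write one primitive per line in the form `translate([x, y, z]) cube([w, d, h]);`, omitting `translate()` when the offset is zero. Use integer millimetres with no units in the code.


translate([267, 393, 441]) cube([1898, 400, 31]);
translate([267, 393, 0]) cube([56, 56, 441]);
translate([267, 737, 0]) cube([56, 56, 441]);
translate([2109, 393, 0]) cube([56, 56, 441]);
translate([2109, 737, 0]) cube([56, 56, 441]);


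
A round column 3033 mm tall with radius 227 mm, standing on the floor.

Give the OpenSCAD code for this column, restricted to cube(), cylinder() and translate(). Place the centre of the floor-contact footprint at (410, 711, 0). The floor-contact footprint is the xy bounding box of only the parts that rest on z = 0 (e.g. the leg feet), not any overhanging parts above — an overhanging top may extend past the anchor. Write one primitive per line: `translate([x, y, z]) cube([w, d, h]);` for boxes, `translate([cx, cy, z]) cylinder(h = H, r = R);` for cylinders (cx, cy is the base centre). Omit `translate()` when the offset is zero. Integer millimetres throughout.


translate([410, 711, 0]) cylinder(h = 3033, r = 227);


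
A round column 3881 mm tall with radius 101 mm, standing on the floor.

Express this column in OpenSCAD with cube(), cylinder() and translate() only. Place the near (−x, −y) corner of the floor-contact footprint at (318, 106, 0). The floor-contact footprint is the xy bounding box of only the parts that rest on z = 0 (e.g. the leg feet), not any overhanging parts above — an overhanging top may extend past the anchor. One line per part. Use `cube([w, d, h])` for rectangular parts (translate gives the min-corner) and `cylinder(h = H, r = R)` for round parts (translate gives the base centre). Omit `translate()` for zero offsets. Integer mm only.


translate([419, 207, 0]) cylinder(h = 3881, r = 101);


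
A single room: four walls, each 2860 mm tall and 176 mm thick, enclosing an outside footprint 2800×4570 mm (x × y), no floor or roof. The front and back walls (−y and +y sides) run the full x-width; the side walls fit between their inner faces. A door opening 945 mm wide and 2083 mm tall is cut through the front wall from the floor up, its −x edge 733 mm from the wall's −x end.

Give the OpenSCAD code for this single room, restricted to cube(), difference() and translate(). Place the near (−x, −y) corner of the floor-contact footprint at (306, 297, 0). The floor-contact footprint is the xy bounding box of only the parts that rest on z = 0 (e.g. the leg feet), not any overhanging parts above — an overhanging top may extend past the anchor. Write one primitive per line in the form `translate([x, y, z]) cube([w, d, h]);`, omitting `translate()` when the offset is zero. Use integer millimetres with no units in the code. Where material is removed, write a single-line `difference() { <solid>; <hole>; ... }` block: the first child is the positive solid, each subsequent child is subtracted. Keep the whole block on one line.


difference() { translate([306, 297, 0]) cube([2800, 176, 2860]); translate([1039, 297, 0]) cube([945, 176, 2083]); }
translate([306, 4691, 0]) cube([2800, 176, 2860]);
translate([306, 473, 0]) cube([176, 4218, 2860]);
translate([2930, 473, 0]) cube([176, 4218, 2860]);


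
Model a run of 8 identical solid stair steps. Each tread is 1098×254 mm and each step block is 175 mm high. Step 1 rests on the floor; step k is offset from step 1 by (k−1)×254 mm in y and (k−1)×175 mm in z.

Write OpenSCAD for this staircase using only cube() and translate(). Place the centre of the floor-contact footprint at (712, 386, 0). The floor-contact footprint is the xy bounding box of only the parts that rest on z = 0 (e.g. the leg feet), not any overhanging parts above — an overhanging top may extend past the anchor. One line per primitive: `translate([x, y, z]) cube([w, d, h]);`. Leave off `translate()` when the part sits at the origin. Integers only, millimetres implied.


translate([163, 259, 0]) cube([1098, 254, 175]);
translate([163, 513, 175]) cube([1098, 254, 175]);
translate([163, 767, 350]) cube([1098, 254, 175]);
translate([163, 1021, 525]) cube([1098, 254, 175]);
translate([163, 1275, 700]) cube([1098, 254, 175]);
translate([163, 1529, 875]) cube([1098, 254, 175]);
translate([163, 1783, 1050]) cube([1098, 254, 175]);
translate([163, 2037, 1225]) cube([1098, 254, 175]);


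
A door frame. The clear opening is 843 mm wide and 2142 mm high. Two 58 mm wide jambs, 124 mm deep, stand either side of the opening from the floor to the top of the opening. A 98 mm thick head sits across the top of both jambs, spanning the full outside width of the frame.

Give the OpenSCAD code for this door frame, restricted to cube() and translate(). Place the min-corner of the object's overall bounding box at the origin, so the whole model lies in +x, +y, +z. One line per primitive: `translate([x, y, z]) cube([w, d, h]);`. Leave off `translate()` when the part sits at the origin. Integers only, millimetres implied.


cube([58, 124, 2142]);
translate([901, 0, 0]) cube([58, 124, 2142]);
translate([0, 0, 2142]) cube([959, 124, 98]);


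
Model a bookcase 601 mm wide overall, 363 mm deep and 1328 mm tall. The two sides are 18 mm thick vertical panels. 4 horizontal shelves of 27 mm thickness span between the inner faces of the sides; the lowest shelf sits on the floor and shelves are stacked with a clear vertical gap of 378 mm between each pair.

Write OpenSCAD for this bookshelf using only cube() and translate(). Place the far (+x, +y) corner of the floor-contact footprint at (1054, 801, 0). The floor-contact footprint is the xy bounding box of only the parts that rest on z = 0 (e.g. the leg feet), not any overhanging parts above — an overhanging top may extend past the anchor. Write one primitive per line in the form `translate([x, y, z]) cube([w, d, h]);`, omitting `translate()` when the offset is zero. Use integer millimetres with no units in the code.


translate([453, 438, 0]) cube([18, 363, 1328]);
translate([1036, 438, 0]) cube([18, 363, 1328]);
translate([471, 438, 0]) cube([565, 363, 27]);
translate([471, 438, 405]) cube([565, 363, 27]);
translate([471, 438, 810]) cube([565, 363, 27]);
translate([471, 438, 1215]) cube([565, 363, 27]);


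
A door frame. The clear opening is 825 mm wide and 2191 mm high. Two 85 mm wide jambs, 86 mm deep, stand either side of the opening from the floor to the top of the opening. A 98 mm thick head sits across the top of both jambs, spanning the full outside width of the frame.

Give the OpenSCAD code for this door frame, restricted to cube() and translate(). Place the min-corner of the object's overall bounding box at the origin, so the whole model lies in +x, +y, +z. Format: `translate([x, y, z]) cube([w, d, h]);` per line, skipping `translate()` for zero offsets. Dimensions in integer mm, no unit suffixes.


cube([85, 86, 2191]);
translate([910, 0, 0]) cube([85, 86, 2191]);
translate([0, 0, 2191]) cube([995, 86, 98]);


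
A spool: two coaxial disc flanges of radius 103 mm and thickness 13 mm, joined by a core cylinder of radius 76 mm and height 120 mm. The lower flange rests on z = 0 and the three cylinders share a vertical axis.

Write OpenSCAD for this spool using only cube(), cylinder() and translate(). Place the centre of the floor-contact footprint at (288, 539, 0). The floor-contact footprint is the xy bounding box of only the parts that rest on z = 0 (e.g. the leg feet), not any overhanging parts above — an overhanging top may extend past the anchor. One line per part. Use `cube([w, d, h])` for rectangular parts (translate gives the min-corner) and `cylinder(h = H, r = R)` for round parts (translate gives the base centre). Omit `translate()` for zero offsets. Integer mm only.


translate([288, 539, 0]) cylinder(h = 13, r = 103);
translate([288, 539, 13]) cylinder(h = 120, r = 76);
translate([288, 539, 133]) cylinder(h = 13, r = 103);


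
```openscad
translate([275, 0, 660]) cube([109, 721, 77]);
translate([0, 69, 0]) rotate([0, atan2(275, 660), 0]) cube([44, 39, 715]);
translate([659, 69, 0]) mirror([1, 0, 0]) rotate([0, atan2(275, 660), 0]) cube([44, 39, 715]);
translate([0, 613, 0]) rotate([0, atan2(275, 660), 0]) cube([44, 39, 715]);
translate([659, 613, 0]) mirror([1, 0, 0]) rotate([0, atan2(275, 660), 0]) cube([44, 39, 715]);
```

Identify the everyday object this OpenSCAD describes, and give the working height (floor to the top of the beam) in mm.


A sawhorse. The overall height is 737 mm.

A beam across two mirrored pairs of raked legs — a sawhorse. The beam's underside is at z = 660 (matching the legs' vertical rise in atan2(275, 660)) and the beam is 77 mm tall, so its top is at 660 + 77 = 737 mm. The raked legs top out at the beam's underside, so that is the highest point.


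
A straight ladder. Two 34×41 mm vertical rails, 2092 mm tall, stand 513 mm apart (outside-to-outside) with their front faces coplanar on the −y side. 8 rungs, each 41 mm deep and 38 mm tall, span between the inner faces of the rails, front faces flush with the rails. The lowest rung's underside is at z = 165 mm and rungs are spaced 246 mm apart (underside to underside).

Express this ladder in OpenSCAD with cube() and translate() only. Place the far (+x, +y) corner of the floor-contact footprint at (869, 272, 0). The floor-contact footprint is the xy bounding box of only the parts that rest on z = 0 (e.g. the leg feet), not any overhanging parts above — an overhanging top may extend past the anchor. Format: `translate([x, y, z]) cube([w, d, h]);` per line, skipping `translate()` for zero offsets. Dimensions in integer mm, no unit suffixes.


translate([356, 231, 0]) cube([34, 41, 2092]);
translate([835, 231, 0]) cube([34, 41, 2092]);
translate([390, 231, 165]) cube([445, 41, 38]);
translate([390, 231, 411]) cube([445, 41, 38]);
translate([390, 231, 657]) cube([445, 41, 38]);
translate([390, 231, 903]) cube([445, 41, 38]);
translate([390, 231, 1149]) cube([445, 41, 38]);
translate([390, 231, 1395]) cube([445, 41, 38]);
translate([390, 231, 1641]) cube([445, 41, 38]);
translate([390, 231, 1887]) cube([445, 41, 38]);


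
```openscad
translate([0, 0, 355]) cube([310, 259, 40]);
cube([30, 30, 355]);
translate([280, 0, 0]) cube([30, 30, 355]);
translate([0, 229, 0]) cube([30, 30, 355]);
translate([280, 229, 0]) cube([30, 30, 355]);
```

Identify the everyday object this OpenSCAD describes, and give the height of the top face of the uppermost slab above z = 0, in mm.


A stool. The seat height is 395 mm.

A 310×259×40 slab at z = 355 on four corner posts — a stool. The seat top is 355 + 40 = 395 mm.


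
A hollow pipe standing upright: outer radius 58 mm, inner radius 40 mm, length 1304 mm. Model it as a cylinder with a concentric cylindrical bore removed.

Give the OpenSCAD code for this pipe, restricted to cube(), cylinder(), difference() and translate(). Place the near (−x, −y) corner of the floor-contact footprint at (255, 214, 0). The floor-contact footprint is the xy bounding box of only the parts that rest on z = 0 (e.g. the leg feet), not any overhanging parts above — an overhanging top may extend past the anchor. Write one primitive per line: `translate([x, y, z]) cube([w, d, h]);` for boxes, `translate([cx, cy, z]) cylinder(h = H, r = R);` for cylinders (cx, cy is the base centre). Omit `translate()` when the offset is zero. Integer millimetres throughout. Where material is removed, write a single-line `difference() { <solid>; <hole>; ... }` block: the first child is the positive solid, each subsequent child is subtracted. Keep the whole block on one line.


difference() { translate([313, 272, 0]) cylinder(h = 1304, r = 58); translate([313, 272, 0]) cylinder(h = 1304, r = 40); }


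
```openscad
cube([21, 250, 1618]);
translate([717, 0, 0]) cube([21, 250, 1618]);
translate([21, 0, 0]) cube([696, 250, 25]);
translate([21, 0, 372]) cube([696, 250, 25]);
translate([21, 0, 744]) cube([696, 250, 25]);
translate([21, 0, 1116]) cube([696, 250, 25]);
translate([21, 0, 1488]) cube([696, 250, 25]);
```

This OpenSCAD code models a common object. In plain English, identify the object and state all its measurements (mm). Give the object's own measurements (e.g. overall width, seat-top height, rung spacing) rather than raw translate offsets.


An open bookshelf. Two side panels, each 21 mm thick, 250 mm deep and 1618 mm tall, stand 738 mm apart (outside-to-outside). Between them sit 5 shelves, each 25 mm thick and 250 mm deep, spanning the full gap between the sides. The bottom shelf rests on the floor (its underside at z = 0) and the clear gap between one shelf's top and the next shelf's underside is 347 mm.


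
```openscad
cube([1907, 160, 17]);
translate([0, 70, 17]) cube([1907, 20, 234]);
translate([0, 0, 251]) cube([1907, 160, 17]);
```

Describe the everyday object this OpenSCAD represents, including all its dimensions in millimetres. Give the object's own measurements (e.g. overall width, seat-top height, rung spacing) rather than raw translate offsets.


An I-beam lying along x, 1907 mm long. Overall section height 268 mm. Two flanges 160 mm wide (y) and 17 mm thick, one on the floor and one at the top; a web 20 mm thick runs between them, centred on the flange width.


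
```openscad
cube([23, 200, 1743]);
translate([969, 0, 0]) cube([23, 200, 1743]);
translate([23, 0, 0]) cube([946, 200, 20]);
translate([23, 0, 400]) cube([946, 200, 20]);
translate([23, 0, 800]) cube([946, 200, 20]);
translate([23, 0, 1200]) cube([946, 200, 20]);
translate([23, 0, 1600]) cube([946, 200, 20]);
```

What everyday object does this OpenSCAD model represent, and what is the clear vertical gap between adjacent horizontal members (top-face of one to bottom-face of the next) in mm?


A bookshelf. The clear shelf gap is 380 mm.

Two tall side panels with 5 horizontal boards between them — a bookshelf. The first two shelf undersides are at z = 0 and z = 400; with shelf thickness 20, the clear gap is 400 − 0 − 20 = 380 mm.


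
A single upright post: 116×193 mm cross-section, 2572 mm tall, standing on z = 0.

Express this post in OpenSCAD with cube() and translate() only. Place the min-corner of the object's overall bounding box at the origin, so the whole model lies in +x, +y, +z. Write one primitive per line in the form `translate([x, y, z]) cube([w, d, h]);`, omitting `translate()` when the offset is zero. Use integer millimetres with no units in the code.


cube([116, 193, 2572]);


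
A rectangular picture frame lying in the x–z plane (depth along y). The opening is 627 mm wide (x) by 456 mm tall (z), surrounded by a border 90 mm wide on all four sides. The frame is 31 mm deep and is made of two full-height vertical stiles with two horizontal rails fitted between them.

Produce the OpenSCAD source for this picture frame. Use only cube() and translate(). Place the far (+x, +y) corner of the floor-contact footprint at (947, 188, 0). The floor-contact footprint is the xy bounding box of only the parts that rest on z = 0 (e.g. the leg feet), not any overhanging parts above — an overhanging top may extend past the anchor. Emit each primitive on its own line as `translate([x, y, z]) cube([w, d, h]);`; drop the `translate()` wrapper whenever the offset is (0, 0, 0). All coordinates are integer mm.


translate([140, 157, 0]) cube([90, 31, 636]);
translate([857, 157, 0]) cube([90, 31, 636]);
translate([230, 157, 0]) cube([627, 31, 90]);
translate([230, 157, 546]) cube([627, 31, 90]);


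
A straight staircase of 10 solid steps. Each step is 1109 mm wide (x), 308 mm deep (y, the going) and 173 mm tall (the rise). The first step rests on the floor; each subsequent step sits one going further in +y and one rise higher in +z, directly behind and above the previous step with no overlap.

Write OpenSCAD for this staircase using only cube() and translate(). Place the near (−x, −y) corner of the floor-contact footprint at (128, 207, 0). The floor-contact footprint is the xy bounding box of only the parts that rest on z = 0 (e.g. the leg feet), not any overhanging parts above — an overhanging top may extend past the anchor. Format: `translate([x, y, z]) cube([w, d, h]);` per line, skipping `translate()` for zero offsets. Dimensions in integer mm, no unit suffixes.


translate([128, 207, 0]) cube([1109, 308, 173]);
translate([128, 515, 173]) cube([1109, 308, 173]);
translate([128, 823, 346]) cube([1109, 308, 173]);
translate([128, 1131, 519]) cube([1109, 308, 173]);
translate([128, 1439, 692]) cube([1109, 308, 173]);
translate([128, 1747, 865]) cube([1109, 308, 173]);
translate([128, 2055, 1038]) cube([1109, 308, 173]);
translate([128, 2363, 1211]) cube([1109, 308, 173]);
translate([128, 2671, 1384]) cube([1109, 308, 173]);
translate([128, 2979, 1557]) cube([1109, 308, 173]);


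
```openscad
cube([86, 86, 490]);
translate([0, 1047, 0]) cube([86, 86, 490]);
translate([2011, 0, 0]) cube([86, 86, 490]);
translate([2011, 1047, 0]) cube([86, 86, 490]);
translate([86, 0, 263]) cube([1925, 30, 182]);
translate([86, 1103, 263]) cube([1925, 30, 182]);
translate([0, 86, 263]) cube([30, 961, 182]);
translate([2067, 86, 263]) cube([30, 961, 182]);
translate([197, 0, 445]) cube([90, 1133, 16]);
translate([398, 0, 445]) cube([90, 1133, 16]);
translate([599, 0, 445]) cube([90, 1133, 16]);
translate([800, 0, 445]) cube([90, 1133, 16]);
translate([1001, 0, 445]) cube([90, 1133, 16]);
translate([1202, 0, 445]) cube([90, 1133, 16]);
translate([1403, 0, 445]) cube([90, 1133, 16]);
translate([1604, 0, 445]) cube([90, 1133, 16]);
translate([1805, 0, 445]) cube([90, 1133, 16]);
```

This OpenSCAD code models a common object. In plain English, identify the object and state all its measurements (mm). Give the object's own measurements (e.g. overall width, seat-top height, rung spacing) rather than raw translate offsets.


A bed frame 2097 mm long (x) by 1133 mm wide (y). Four 86×86 mm corner posts, 490 mm tall, at the corners of the footprint. Four rails of 30 mm thickness and 182 mm height run between adjacent posts with their undersides at z = 263 mm, their outer faces flush with the outside of the frame (the two x-running rails run between the posts' inner faces; the two y-running rails run between the posts' inner faces). 9 slats, each 90 mm wide (x) and 16 mm thick, lie across the top of the two x-running rails, running the full 1133 mm width of the frame in y; along x they sit between the end posts with a 111 mm gap after the −x posts and between neighbouring slats, leaving 116 mm before the +x posts.


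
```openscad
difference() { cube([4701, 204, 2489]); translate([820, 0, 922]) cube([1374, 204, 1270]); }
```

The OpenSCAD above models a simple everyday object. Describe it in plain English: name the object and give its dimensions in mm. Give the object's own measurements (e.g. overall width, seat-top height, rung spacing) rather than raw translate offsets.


A wall 4701 mm long (x), 204 mm thick (y), 2489 mm tall, with a rectangular window opening cut through it. The opening is 1374 mm wide and 1270 mm tall; its sill is at z = 922 mm and its near (−x) edge is 820 mm from the wall's −x end. The opening passes through the full wall thickness.


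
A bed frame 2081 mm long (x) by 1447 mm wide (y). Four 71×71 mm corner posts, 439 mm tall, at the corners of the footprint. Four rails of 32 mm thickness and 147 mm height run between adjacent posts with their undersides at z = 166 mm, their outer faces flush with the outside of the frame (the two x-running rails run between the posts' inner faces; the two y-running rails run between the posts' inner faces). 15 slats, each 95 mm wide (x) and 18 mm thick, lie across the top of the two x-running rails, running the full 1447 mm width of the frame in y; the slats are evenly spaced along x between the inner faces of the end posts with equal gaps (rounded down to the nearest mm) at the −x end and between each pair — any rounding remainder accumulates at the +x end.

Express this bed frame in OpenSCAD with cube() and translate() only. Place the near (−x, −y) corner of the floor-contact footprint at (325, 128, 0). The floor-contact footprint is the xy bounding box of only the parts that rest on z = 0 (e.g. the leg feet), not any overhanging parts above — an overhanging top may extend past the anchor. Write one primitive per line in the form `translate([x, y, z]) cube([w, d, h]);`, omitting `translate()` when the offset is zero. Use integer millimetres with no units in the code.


// slat z = rail_z + rail_h = 166 + 147 = 313
// slat gap = ⌊(1939 − 15·95) / 16⌋ = 32
translate([325, 128, 0]) cube([71, 71, 439]);
translate([325, 1504, 0]) cube([71, 71, 439]);
translate([2335, 128, 0]) cube([71, 71, 439]);
translate([2335, 1504, 0]) cube([71, 71, 439]);
translate([396, 128, 166]) cube([1939, 32, 147]);
translate([396, 1543, 166]) cube([1939, 32, 147]);
translate([325, 199, 166]) cube([32, 1305, 147]);
translate([2374, 199, 166]) cube([32, 1305, 147]);
translate([428, 128, 313]) cube([95, 1447, 18]);
translate([555, 128, 313]) cube([95, 1447, 18]);
translate([682, 128, 313]) cube([95, 1447, 18]);
translate([809, 128, 313]) cube([95, 1447, 18]);
translate([936, 128, 313]) cube([95, 1447, 18]);
translate([1063, 128, 313]) cube([95, 1447, 18]);
translate([1190, 128, 313]) cube([95, 1447, 18]);
translate([1317, 128, 313]) cube([95, 1447, 18]);
translate([1444, 128, 313]) cube([95, 1447, 18]);
translate([1571, 128, 313]) cube([95, 1447, 18]);
translate([1698, 128, 313]) cube([95, 1447, 18]);
translate([1825, 128, 313]) cube([95, 1447, 18]);
translate([1952, 128, 313]) cube([95, 1447, 18]);
translate([2079, 128, 313]) cube([95, 1447, 18]);
translate([2206, 128, 313]) cube([95, 1447, 18]);


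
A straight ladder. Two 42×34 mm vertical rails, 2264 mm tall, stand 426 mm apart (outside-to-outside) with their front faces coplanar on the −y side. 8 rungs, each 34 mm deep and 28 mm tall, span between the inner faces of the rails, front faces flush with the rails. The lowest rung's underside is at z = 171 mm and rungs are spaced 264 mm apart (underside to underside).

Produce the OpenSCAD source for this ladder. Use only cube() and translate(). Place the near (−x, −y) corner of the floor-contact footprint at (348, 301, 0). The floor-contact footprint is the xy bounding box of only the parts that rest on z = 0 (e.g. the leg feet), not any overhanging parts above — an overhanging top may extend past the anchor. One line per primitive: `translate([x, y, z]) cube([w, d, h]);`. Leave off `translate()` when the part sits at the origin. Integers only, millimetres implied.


translate([348, 301, 0]) cube([42, 34, 2264]);
translate([732, 301, 0]) cube([42, 34, 2264]);
translate([390, 301, 171]) cube([342, 34, 28]);
translate([390, 301, 435]) cube([342, 34, 28]);
translate([390, 301, 699]) cube([342, 34, 28]);
translate([390, 301, 963]) cube([342, 34, 28]);
translate([390, 301, 1227]) cube([342, 34, 28]);
translate([390, 301, 1491]) cube([342, 34, 28]);
translate([390, 301, 1755]) cube([342, 34, 28]);
translate([390, 301, 2019]) cube([342, 34, 28]);


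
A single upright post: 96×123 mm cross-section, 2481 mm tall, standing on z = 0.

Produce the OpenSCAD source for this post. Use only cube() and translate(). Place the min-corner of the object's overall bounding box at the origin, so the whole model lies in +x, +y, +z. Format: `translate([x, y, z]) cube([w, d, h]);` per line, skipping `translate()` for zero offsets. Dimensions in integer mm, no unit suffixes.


cube([96, 123, 2481]);


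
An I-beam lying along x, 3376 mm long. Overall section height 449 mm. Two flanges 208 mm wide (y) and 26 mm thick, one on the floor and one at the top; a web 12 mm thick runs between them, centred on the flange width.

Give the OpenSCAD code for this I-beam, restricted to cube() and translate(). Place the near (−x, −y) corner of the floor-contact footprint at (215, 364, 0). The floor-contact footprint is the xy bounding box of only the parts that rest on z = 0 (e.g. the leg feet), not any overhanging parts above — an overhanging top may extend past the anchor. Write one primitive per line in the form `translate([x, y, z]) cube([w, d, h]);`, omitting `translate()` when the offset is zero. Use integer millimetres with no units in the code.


translate([215, 364, 0]) cube([3376, 208, 26]);
translate([215, 462, 26]) cube([3376, 12, 397]);
translate([215, 364, 423]) cube([3376, 208, 26]);


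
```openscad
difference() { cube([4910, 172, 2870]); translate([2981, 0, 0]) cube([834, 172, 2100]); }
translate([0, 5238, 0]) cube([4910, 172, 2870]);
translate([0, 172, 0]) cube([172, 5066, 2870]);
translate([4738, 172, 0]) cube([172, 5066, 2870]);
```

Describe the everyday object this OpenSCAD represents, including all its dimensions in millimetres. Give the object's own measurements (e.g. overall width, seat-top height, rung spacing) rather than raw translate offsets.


A single room: four walls, each 2870 mm tall and 172 mm thick, enclosing an outside footprint 4910×5410 mm (x × y), no floor or roof. The front and back walls (−y and +y sides) run the full x-width; the side walls fit between their inner faces. A door opening 834 mm wide and 2100 mm tall is cut through the front wall from the floor up, its −x edge 2981 mm from the wall's −x end.


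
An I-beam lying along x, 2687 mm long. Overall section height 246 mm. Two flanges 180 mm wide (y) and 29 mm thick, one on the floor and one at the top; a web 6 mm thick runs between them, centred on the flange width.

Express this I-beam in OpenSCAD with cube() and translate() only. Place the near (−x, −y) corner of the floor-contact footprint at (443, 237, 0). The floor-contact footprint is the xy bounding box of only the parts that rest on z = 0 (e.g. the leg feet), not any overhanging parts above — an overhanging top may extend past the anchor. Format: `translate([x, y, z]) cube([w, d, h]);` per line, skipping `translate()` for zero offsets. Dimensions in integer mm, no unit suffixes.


translate([443, 237, 0]) cube([2687, 180, 29]);
translate([443, 324, 29]) cube([2687, 6, 188]);
translate([443, 237, 217]) cube([2687, 180, 29]);


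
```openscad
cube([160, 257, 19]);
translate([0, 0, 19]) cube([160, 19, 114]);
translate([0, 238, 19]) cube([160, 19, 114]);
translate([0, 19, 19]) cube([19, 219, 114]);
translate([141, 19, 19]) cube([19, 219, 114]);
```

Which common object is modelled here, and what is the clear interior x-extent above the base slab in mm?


An open box. The internal width is 122 mm.

A 160×257 base slab with four walls standing on it — an open box. The base is 160 mm wide and the walls are 19 mm thick, so the internal width is 160 − 2 × 19 = 122 mm.


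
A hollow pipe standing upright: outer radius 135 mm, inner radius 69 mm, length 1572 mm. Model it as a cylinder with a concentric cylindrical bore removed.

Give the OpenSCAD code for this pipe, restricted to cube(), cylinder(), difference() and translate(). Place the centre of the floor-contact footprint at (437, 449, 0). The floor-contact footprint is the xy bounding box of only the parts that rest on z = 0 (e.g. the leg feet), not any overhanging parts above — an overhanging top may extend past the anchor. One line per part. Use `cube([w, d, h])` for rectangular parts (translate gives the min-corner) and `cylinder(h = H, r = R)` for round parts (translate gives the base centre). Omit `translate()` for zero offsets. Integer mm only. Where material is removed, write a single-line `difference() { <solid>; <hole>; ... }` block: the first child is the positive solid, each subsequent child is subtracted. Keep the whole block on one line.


difference() { translate([437, 449, 0]) cylinder(h = 1572, r = 135); translate([437, 449, 0]) cylinder(h = 1572, r = 69); }
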